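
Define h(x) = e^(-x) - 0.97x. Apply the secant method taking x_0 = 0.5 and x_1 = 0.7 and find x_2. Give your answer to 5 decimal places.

h(0.5) = 0.1215307, h(0.7) = -0.1824147
x_2 = 0.7000000 − (-0.1824147)·(0.7000000 − 0.5000000) / (-0.1824147 − 0.1215307) = 0.7000000 − (-0.0364829)/(-0.3039454) = 0.5799688

0.57997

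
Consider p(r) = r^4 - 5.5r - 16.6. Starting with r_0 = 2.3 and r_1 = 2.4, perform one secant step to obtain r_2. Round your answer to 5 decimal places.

p(2.3) = -1.2659000, p(2.4) = 3.3776000
r_2 = 2.4000000 − 3.3776000·(2.4000000 − 2.3000000) / (3.3776000 − (-1.2659000)) = 2.4000000 − (0.3377600)/(4.6435000) = 2.3272618

2.32726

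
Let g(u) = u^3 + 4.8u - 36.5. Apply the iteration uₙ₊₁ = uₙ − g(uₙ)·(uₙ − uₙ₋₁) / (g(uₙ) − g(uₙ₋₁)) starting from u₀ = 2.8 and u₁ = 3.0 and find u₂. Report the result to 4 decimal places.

g(2.8) = -1.108000, g(3.0) = 4.900000
u₂ = 3.000000 − 4.900000·(3.000000 − 2.800000) / (4.900000 − (-1.108000)) = 3.000000 − (0.980000)/(6.008000) = 2.836884

2.8369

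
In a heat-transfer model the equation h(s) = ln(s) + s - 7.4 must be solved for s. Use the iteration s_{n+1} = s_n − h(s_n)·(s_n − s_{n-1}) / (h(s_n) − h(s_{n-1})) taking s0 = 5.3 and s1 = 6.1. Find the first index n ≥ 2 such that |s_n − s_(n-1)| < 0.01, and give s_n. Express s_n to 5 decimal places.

n = 3, s_n = 5.66558

h(5.3) = -0.4322932, h(6.1) = 0.5082888
s2 = 6.1000000 − 0.5082888·(0.8000000)/(0.9405820) = 5.6676815;  |Δ| = 0.4323185
h(5.6676815) = 0.0024616
s3 = 5.6676815 − 0.0024616·(-0.4323185)/(-0.5058272) = 5.6655776;  |Δ| = 0.0021039
|s3 − s2| = 0.0021039 < 0.01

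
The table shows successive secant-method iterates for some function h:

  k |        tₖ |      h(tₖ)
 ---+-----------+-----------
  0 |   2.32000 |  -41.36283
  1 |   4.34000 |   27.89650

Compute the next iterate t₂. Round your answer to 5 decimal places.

t₂ = 4.34000 − 27.89650·(4.34000 − 2.32000) / (27.89650 − (-41.36283))
   = 4.34000 − (56.3509300)/(69.2593300) = 3.5263778

3.52638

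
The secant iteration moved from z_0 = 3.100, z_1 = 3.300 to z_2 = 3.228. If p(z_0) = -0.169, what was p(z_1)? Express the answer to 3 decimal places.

0.095

The secant line through (3.100, -0.169) and (3.300, p(z_1)) crosses zero at z_2 = 3.228.
So (3.100, -0.169), (3.300, p(z_1)), (3.228, 0) are collinear:
p(z_1) = -0.169 · (3.300 − 3.228) / (3.100 − 3.228) = -0.169 · (0.07200)/(-0.12800) = 0.09506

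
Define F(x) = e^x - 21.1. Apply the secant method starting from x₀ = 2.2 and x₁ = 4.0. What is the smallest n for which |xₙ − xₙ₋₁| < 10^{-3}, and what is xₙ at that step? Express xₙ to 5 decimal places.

n = 7, xₙ = 3.04927

F(2.2) = -12.0749865, F(4.0) = 33.4981500
x₂ = 4.0000000 − 33.4981500·(1.8000000)/(45.5731365) = 2.6769252;  |Δ| = 1.3230748
F(2.6769252) = -6.5596846
x₃ = 2.6769252 − (-6.5596846)·(-1.3230748)/(-40.0578346) = 2.8935857;  |Δ| = 0.2166606
F(2.8935857) = -3.0420552
x₄ = 2.8935857 − (-3.0420552)·(0.2166606)/(3.5176294) = 3.0809544;  |Δ| = 0.1873686
F(3.0809544) = 0.6791782
x₅ = 3.0809544 − 0.6791782·(0.1873686)/(3.7212334) = 3.0467569;  |Δ| = 0.0341975
F(3.0467569) = -0.0530231
x₆ = 3.0467569 − (-0.0530231)·(-0.0341975)/(-0.7322013) = 3.0492334;  |Δ| = 0.0024764
F(3.0492334) = -0.0008369
x₇ = 3.0492334 − (-0.0008369)·(0.0024764)/(0.0521862) = 3.0492731;  |Δ| = 0.0000397
|x₇ − x₆| = 0.0000397 < 10^{-3}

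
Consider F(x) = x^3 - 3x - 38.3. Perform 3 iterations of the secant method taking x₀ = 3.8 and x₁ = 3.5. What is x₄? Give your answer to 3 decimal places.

3.667

F(3.8) = 5.17200, F(3.5) = -5.92500
x₂ = 3.50000 − (-5.92500)·(3.50000 − 3.80000) / (-5.92500 − 5.17200) = 3.50000 − (1.77750)/(-11.09700) = 3.66018
F(3.66018) = -0.24547
x₃ = 3.66018 − (-0.24547)·(3.66018 − 3.50000) / (-0.24547 − (-5.92500)) = 3.66018 − (-0.03932)/(5.67953) = 3.66710
F(3.66710) = 0.01253
x₄ = 3.66710 − 0.01253·(3.66710 − 3.66018) / (0.01253 − (-0.24547)) = 3.66710 − (0.00009)/(0.25799) = 3.66677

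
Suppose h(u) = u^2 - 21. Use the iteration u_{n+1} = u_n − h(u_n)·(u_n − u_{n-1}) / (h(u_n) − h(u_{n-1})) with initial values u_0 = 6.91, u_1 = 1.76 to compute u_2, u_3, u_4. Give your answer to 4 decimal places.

3.8249, 4.9655, 4.5496

h(6.91) = 26.748100, h(1.76) = -17.902400
u_2 = 1.760000 − (-17.902400)·(1.760000 − 6.910000) / (-17.902400 − 26.748100) = 1.760000 − (92.197360)/(-44.650500) = 3.824867
h(3.824867) = -6.370390
u_3 = 3.824867 − (-6.370390)·(3.824867 − 1.760000) / (-6.370390 − (-17.902400)) = 3.824867 − (-13.154010)/(11.532010) = 4.965519
h(4.965519) = 3.656382
u_4 = 4.965519 − 3.656382·(4.965519 − 3.824867) / (3.656382 − (-6.370390)) = 4.965519 − (4.170659)/(10.026771) = 4.549567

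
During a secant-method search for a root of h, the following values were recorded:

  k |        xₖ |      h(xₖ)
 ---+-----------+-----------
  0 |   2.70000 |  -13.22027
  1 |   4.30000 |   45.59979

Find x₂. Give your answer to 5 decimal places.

3.05961

x₂ = 4.30000 − 45.59979·(4.30000 − 2.70000) / (45.59979 − (-13.22027))
   = 4.30000 − (72.9596640)/(58.8200600) = 3.0596126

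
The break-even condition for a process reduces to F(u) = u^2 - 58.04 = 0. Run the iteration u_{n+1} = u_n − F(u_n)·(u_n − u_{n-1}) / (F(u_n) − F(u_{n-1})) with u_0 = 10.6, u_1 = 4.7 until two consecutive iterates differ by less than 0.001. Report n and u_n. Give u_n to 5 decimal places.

n = 6, u_n = 7.61840

F(10.6) = 54.3200000, F(4.7) = -35.9500000
u_2 = 4.7000000 − (-35.9500000)·(-5.9000000)/(-90.2700000) = 7.0496732;  |Δ| = 2.3496732
F(7.0496732) = -8.3421077
u_3 = 7.0496732 − (-8.3421077)·(2.3496732)/(27.6078923) = 7.7596596;  |Δ| = 0.7099864
F(7.7596596) = 2.1723166
u_4 = 7.7596596 − 2.1723166·(0.7099864)/(10.5144243) = 7.6129739;  |Δ| = 0.1466856
F(7.6129739) = -0.0826281
u_5 = 7.6129739 − (-0.0826281)·(-0.1466856)/(-2.2549447) = 7.6183489;  |Δ| = 0.0053750
F(7.6183489) = -0.0007595
u_6 = 7.6183489 − (-0.0007595)·(0.0053750)/(0.0818686) = 7.6183988;  |Δ| = 0.0000499
|u_6 − u_5| = 0.0000499 < 0.001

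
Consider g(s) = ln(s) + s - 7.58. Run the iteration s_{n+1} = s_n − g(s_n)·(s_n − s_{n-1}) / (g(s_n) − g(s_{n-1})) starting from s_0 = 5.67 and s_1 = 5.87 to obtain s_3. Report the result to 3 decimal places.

g(5.67) = -0.17481, g(5.87) = 0.05985
s_2 = 5.87000 − 0.05985·(5.87000 − 5.67000) / (0.05985 − (-0.17481)) = 5.87000 − (0.01197)/(0.23467) = 5.81899
g(5.81899) = 0.00011
s_3 = 5.81899 − 0.00011·(5.81899 − 5.87000) / (0.00011 − 0.05985) = 5.81899 − (-0.00001)/(-0.05974) = 5.81889

5.819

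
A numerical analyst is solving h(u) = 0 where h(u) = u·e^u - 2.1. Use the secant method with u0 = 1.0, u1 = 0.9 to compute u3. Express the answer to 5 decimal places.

0.87526

h(1.0) = 0.6182818, h(0.9) = 0.1136428
u2 = 0.9000000 − 0.1136428·(0.9000000 − 1.0000000) / (0.1136428 − 0.6182818) = 0.9000000 − (-0.0113643)/(-0.5046390) = 0.8774804
h(0.8774804) = 0.0101936
u3 = 0.8774804 − 0.0101936·(0.8774804 − 0.9000000) / (0.0101936 − 0.1136428) = 0.8774804 − (-0.0002296)/(-0.1034492) = 0.8752614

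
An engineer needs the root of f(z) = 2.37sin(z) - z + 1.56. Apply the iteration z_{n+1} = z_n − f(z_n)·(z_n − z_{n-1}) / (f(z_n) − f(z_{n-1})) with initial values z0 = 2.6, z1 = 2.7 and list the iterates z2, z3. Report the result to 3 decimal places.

2.659, 2.659

f(2.6) = 0.18174, f(2.7) = -0.12711
z2 = 2.70000 − (-0.12711)·(2.70000 − 2.60000) / (-0.12711 − 0.18174) = 2.70000 − (-0.01271)/(-0.30885) = 2.65884
f(2.65884) = 0.00135
z3 = 2.65884 − 0.00135·(2.65884 − 2.70000) / (0.00135 − (-0.12711)) = 2.65884 − (-0.00006)/(0.12846) = 2.65928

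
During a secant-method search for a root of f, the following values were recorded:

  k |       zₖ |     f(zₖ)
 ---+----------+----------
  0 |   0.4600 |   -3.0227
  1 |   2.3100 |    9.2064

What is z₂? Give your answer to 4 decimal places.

z₂ = 2.3100 − 9.2064·(2.3100 − 0.4600) / (9.2064 − (-3.0227))
   = 2.3100 − (17.031840)/(12.229100) = 0.917270

0.9173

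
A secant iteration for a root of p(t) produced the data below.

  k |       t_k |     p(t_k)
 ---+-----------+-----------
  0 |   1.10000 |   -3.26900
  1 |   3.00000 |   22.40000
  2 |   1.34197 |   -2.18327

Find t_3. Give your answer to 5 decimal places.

t_3 = 1.34197 − (-2.18327)·(1.34197 − 3.00000) / (-2.18327 − 22.40000)
   = 1.34197 − (3.6199272)/(-24.5832700) = 1.4892217

1.48922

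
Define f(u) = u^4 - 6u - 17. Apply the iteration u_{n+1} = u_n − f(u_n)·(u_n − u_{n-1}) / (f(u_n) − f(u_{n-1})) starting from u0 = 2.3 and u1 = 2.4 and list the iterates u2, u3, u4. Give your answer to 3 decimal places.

2.361, 2.363, 2.363

f(2.3) = -2.81590, f(2.4) = 1.77760
u2 = 2.40000 − 1.77760·(2.40000 − 2.30000) / (1.77760 − (-2.81590)) = 2.40000 − (0.17776)/(4.59350) = 2.36130
f(2.36130) = -0.07886
u3 = 2.36130 − (-0.07886)·(2.36130 − 2.40000) / (-0.07886 − 1.77760) = 2.36130 − (0.00305)/(-1.85646) = 2.36295
f(2.36295) = -0.00206
u4 = 2.36295 − (-0.00206)·(2.36295 − 2.36130) / (-0.00206 − (-0.07886)) = 2.36295 − (0.00000)/(0.07680) = 2.36299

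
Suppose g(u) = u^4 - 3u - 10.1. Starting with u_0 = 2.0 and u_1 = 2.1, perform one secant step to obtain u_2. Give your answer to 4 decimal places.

g(2.0) = -0.100000, g(2.1) = 3.048100
u_2 = 2.100000 − 3.048100·(2.100000 − 2.000000) / (3.048100 − (-0.100000)) = 2.100000 − (0.304810)/(3.148100) = 2.003177

2.0032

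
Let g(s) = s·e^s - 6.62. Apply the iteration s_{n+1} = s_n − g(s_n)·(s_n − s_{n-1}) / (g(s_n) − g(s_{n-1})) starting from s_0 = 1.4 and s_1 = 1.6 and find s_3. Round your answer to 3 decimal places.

1.490

g(1.4) = -0.94272, g(1.6) = 1.30485
s_2 = 1.60000 − 1.30485·(1.60000 − 1.40000) / (1.30485 − (-0.94272)) = 1.60000 − (0.26097)/(2.24757) = 1.48389
g(1.48389) = -0.07597
s_3 = 1.48389 − (-0.07597)·(1.48389 − 1.60000) / (-0.07597 − 1.30485) = 1.48389 − (0.00882)/(-1.38082) = 1.49028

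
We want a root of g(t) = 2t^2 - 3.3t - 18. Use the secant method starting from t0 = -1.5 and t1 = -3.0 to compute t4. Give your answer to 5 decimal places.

-2.28651

g(-1.5) = -8.5500000, g(-3.0) = 9.9000000
t2 = -3.0000000 − 9.9000000·(-3.0000000 − (-1.5000000)) / (9.9000000 − (-8.5500000)) = -3.0000000 − (-14.8500000)/(18.4500000) = -2.1951220
g(-2.1951220) = -1.1189768
t3 = -2.1951220 − (-1.1189768)·(-2.1951220 − (-3.0000000)) / (-1.1189768 − 9.9000000) = -2.1951220 − (-0.9006399)/(-11.0189768) = -2.2768573
g(-2.2768573) = -0.1182126
t4 = -2.2768573 − (-0.1182126)·(-2.2768573 − (-2.1951220)) / (-0.1182126 − (-1.1189768)) = -2.2768573 − (0.0096622)/(1.0007642) = -2.2865121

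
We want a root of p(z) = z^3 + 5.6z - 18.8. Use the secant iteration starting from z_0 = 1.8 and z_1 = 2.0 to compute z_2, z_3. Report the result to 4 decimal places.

p(1.8) = -2.888000, p(2.0) = 0.400000
z_2 = 2.000000 − 0.400000·(2.000000 − 1.800000) / (0.400000 − (-2.888000)) = 2.000000 − (0.080000)/(3.288000) = 1.975669
p(1.975669) = -0.024686
z_3 = 1.975669 − (-0.024686)·(1.975669 − 2.000000) / (-0.024686 − 0.400000) = 1.975669 − (0.000601)/(-0.424686) = 1.977083

1.9757, 1.9771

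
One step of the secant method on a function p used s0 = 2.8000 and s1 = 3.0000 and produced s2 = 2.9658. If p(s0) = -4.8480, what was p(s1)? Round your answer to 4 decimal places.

The secant line through (2.8000, -4.8480) and (3.0000, p(s1)) crosses zero at s2 = 2.9658.
So (2.8000, -4.8480), (3.0000, p(s1)), (2.9658, 0) are collinear:
p(s1) = -4.8480 · (3.0000 − 2.9658) / (2.8000 − 2.9658) = -4.8480 · (0.034200)/(-0.165800) = 1.000010

1.0000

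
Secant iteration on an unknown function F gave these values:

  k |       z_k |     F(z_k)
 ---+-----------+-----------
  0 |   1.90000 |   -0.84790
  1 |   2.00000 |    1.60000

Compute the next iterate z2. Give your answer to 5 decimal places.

1.93464

z2 = 2.00000 − 1.60000·(2.00000 − 1.90000) / (1.60000 − (-0.84790))
   = 2.00000 − (0.1600000)/(2.4479000) = 1.9346379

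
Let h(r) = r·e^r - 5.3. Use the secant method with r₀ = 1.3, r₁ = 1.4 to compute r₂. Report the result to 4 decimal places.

1.3584

h(1.3) = -0.529914, h(1.4) = 0.377280
r₂ = 1.400000 − 0.377280·(1.400000 − 1.300000) / (0.377280 − (-0.529914)) = 1.400000 − (0.037728)/(0.907194) = 1.358412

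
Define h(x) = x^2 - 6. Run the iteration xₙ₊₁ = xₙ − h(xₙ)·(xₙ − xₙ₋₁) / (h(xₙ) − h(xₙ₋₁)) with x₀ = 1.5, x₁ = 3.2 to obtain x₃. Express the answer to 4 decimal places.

2.4288

h(1.5) = -3.750000, h(3.2) = 4.240000
x₂ = 3.200000 − 4.240000·(3.200000 − 1.500000) / (4.240000 − (-3.750000)) = 3.200000 − (7.208000)/(7.990000) = 2.297872
h(2.297872) = -0.719783
x₃ = 2.297872 − (-0.719783)·(2.297872 − 3.200000) / (-0.719783 − 4.240000) = 2.297872 − (0.649336)/(-4.959783) = 2.428793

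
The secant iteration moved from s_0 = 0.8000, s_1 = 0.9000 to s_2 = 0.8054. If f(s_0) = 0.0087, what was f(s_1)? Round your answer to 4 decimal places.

-0.1524

The secant line through (0.8000, 0.0087) and (0.9000, f(s_1)) crosses zero at s_2 = 0.8054.
So (0.8000, 0.0087), (0.9000, f(s_1)), (0.8054, 0) are collinear:
f(s_1) = 0.0087 · (0.9000 − 0.8054) / (0.8000 − 0.8054) = 0.0087 · (0.094600)/(-0.005400) = -0.152411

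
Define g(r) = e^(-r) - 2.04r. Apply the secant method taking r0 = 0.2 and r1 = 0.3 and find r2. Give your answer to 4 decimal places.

g(0.2) = 0.410731, g(0.3) = 0.128818
r2 = 0.300000 − 0.128818·(0.300000 − 0.200000) / (0.128818 − 0.410731) = 0.300000 − (0.012882)/(-0.281913) = 0.345694

0.3457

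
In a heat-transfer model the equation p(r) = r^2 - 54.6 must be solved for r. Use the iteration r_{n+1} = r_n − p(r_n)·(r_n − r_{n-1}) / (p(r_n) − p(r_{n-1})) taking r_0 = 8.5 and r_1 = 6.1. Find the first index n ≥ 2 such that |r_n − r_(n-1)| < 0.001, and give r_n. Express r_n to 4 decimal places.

n = 5, r_n = 7.3892

p(8.5) = 17.650000, p(6.1) = -17.390000
r_2 = 6.100000 − (-17.390000)·(-2.400000)/(-35.040000) = 7.291096;  |Δ| = 1.191096
p(7.291096) = -1.439921
r_3 = 7.291096 − (-1.439921)·(1.191096)/(15.950079) = 7.398624;  |Δ| = 0.107528
p(7.398624) = 0.139639
r_4 = 7.398624 − 0.139639·(0.107528)/(1.579559) = 7.389118;  |Δ| = 0.009506
p(7.389118) = -0.000932
r_5 = 7.389118 − (-0.000932)·(-0.009506)/(-0.140571) = 7.389181;  |Δ| = 0.000063
|r_5 − r_4| = 0.000063 < 0.001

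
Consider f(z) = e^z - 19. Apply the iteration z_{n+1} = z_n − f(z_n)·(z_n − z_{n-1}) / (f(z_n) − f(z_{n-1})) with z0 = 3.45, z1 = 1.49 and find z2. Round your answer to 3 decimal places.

2.545

f(3.45) = 12.50039, f(1.49) = -14.56290
z2 = 1.49000 − (-14.56290)·(1.49000 − 3.45000) / (-14.56290 − 12.50039) = 1.49000 − (28.54329)/(-27.06330) = 2.54469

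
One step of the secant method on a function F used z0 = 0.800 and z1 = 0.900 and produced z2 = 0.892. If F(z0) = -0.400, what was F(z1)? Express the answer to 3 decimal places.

The secant line through (0.800, -0.400) and (0.900, F(z1)) crosses zero at z2 = 0.892.
So (0.800, -0.400), (0.900, F(z1)), (0.892, 0) are collinear:
F(z1) = -0.400 · (0.900 − 0.892) / (0.800 − 0.892) = -0.400 · (0.00800)/(-0.09200) = 0.03478

0.035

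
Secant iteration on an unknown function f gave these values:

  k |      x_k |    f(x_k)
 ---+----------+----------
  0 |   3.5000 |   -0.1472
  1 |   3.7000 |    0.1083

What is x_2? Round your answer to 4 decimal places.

x_2 = 3.7000 − 0.1083·(3.7000 − 3.5000) / (0.1083 − (-0.1472))
   = 3.7000 − (0.021660)/(0.255500) = 3.615225

3.6152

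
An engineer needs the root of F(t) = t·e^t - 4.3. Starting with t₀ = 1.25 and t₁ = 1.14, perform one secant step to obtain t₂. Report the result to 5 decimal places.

F(1.25) = 0.0629287, F(1.14) = -0.7354841
t₂ = 1.1400000 − (-0.7354841)·(1.1400000 − 1.2500000) / (-0.7354841 − 0.0629287) = 1.1400000 − (0.0809032)/(-0.7984128) = 1.2413301

1.24133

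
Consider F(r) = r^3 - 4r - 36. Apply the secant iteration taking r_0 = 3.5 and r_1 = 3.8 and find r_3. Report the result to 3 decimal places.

3.704

F(3.5) = -7.12500, F(3.8) = 3.67200
r_2 = 3.80000 − 3.67200·(3.80000 − 3.50000) / (3.67200 − (-7.12500)) = 3.80000 − (1.10160)/(10.79700) = 3.69797
F(3.69797) = -0.22214
r_3 = 3.69797 − (-0.22214)·(3.69797 − 3.80000) / (-0.22214 − 3.67200) = 3.69797 − (0.02267)/(-3.89414) = 3.70379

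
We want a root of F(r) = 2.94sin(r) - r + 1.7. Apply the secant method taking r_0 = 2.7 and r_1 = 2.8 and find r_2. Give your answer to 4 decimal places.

F(2.7) = 0.256497, F(2.8) = -0.115135
r_2 = 2.800000 − (-0.115135)·(2.800000 − 2.700000) / (-0.115135 − 0.256497) = 2.800000 − (-0.011513)/(-0.371632) = 2.769019

2.7690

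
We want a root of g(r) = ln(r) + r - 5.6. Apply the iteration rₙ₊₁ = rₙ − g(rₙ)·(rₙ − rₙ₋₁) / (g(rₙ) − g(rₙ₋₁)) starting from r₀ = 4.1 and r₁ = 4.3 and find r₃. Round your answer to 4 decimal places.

4.1717

g(4.1) = -0.089013, g(4.3) = 0.158615
r₂ = 4.300000 − 0.158615·(4.300000 − 4.100000) / (0.158615 − (-0.089013)) = 4.300000 − (0.031723)/(0.247628) = 4.171893
g(4.171893) = 0.000262
r₃ = 4.171893 − 0.000262·(4.171893 − 4.300000) / (0.000262 − 0.158615) = 4.171893 − (-0.000034)/(-0.158353) = 4.171680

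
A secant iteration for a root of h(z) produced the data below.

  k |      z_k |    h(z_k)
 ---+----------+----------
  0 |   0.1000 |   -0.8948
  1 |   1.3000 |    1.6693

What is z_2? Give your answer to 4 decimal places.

z_2 = 1.3000 − 1.6693·(1.3000 − 0.1000) / (1.6693 − (-0.8948))
   = 1.3000 − (2.003160)/(2.564100) = 0.518767

0.5188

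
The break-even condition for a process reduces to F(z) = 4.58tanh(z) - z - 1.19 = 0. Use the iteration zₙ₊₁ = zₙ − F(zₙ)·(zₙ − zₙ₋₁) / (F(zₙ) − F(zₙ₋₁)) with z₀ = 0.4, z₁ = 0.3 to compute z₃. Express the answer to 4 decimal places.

0.3498

F(0.4) = 0.150166, F(0.3) = -0.155788
z₂ = 0.300000 − (-0.155788)·(0.300000 − 0.400000) / (-0.155788 − 0.150166) = 0.300000 − (0.015579)/(-0.305954) = 0.350919
F(0.350919) = 0.003412
z₃ = 0.350919 − 0.003412·(0.350919 − 0.300000) / (0.003412 − (-0.155788)) = 0.350919 − (0.000174)/(0.159200) = 0.349828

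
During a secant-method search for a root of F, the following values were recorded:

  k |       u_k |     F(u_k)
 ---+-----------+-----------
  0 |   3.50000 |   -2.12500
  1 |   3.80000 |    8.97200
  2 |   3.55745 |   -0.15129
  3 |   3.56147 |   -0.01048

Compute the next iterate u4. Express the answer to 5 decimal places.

3.56177

u4 = 3.56147 − (-0.01048)·(3.56147 − 3.55745) / (-0.01048 − (-0.15129))
   = 3.56147 − (-0.0000421)/(0.1408100) = 3.5617692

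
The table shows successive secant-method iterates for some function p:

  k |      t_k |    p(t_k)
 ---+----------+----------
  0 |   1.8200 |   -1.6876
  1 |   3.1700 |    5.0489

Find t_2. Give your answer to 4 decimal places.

t_2 = 3.1700 − 5.0489·(3.1700 − 1.8200) / (5.0489 − (-1.6876))
   = 3.1700 − (6.816015)/(6.736500) = 2.158196

2.1582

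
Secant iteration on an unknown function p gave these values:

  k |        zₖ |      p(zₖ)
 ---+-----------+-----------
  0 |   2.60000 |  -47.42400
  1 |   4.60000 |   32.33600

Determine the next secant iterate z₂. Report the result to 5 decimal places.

z₂ = 4.60000 − 32.33600·(4.60000 − 2.60000) / (32.33600 − (-47.42400))
   = 4.60000 − (64.6720000)/(79.7600000) = 3.7891675

3.78917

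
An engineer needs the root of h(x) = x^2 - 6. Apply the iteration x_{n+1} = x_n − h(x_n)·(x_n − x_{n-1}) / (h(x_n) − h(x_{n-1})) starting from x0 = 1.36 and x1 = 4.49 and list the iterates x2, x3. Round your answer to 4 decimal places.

h(1.36) = -4.150400, h(4.49) = 14.160100
x2 = 4.490000 − 14.160100·(4.490000 − 1.360000) / (14.160100 − (-4.150400)) = 4.490000 − (44.321113)/(18.310500) = 2.069470
h(2.069470) = -1.717294
x3 = 2.069470 − (-1.717294)·(2.069470 − 4.490000) / (-1.717294 − 14.160100) = 2.069470 − (4.156760)/(-15.877394) = 2.331274

2.0695, 2.3313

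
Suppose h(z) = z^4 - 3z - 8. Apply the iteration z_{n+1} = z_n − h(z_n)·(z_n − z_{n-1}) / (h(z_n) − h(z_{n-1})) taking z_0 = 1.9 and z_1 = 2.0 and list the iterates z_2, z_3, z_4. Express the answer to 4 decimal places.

h(1.9) = -0.667900, h(2.0) = 2.000000
z_2 = 2.000000 − 2.000000·(2.000000 − 1.900000) / (2.000000 − (-0.667900)) = 2.000000 − (0.200000)/(2.667900) = 1.925035
h(1.925035) = -0.042458
z_3 = 1.925035 − (-0.042458)·(1.925035 − 2.000000) / (-0.042458 − 2.000000) = 1.925035 − (0.003183)/(-2.042458) = 1.926593
h(1.926593) = -0.002612
z_4 = 1.926593 − (-0.002612)·(1.926593 − 1.925035) / (-0.002612 − (-0.042458)) = 1.926593 − (-0.000004)/(0.039846) = 1.926695

1.9250, 1.9266, 1.9267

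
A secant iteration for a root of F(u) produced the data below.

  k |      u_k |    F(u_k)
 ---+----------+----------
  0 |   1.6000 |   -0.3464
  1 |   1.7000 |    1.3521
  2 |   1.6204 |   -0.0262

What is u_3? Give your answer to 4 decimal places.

1.6219

u_3 = 1.6204 − (-0.0262)·(1.6204 − 1.7000) / (-0.0262 − 1.3521)
   = 1.6204 − (0.002086)/(-1.378300) = 1.621913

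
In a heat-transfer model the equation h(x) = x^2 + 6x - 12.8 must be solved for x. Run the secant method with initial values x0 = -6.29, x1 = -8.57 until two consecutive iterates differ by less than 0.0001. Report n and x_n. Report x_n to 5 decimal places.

h(-6.29) = -10.9759000, h(-8.57) = 9.2249000
x2 = -8.5700000 − 9.2249000·(-2.2800000)/(20.2008000) = -7.5288149;  |Δ| = 1.0411851
h(-7.5288149) = -1.2898356
x3 = -7.5288149 − (-1.2898356)·(1.0411851)/(-10.5147356) = -7.6565364;  |Δ| = 0.1277215
h(-7.6565364) = -0.1166689
x4 = -7.6565364 − (-0.1166689)·(-0.1277215)/(1.1731667) = -7.6692380;  |Δ| = 0.0127016
h(-7.6692380) = 0.0017836
x5 = -7.6692380 − 0.0017836·(-0.0127016)/(0.1184525) = -7.6690468;  |Δ| = 0.0001913
h(-7.6690468) = -0.0000024
x6 = -7.6690468 − (-0.0000024)·(0.0001913)/(-0.0017860) = -7.6690470;  |Δ| = 0.0000003
|x6 − x5| = 0.0000003 < 0.0001

n = 6, x_n = -7.66905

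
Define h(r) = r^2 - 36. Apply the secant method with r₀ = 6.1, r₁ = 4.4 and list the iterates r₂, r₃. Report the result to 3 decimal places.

h(6.1) = 1.21000, h(4.4) = -16.64000
r₂ = 4.40000 − (-16.64000)·(4.40000 − 6.10000) / (-16.64000 − 1.21000) = 4.40000 − (28.28800)/(-17.85000) = 5.98476
h(5.98476) = -0.18262
r₃ = 5.98476 − (-0.18262)·(5.98476 − 4.40000) / (-0.18262 − (-16.64000)) = 5.98476 − (-0.28942)/(16.45738) = 6.00235

5.985, 6.002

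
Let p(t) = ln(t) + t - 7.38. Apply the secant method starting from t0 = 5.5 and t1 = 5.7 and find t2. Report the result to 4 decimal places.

5.6487

p(5.5) = -0.175252, p(5.7) = 0.060466
t2 = 5.700000 − 0.060466·(5.700000 − 5.500000) / (0.060466 − (-0.175252)) = 5.700000 − (0.012093)/(0.235718) = 5.648696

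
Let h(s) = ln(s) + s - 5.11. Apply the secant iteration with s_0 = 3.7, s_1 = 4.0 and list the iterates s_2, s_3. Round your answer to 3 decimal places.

h(3.7) = -0.10167, h(4.0) = 0.27629
s_2 = 4.00000 − 0.27629·(4.00000 − 3.70000) / (0.27629 − (-0.10167)) = 4.00000 − (0.08289)/(0.37796) = 3.78070
h(3.78070) = 0.00060
s_3 = 3.78070 − 0.00060·(3.78070 − 4.00000) / (0.00060 − 0.27629) = 3.78070 − (-0.00013)/(-0.27569) = 3.78022

3.781, 3.780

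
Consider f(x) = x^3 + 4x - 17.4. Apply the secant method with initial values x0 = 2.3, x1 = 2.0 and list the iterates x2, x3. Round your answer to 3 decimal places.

f(2.3) = 3.96700, f(2.0) = -1.40000
x2 = 2.00000 − (-1.40000)·(2.00000 − 2.30000) / (-1.40000 − 3.96700) = 2.00000 − (0.42000)/(-5.36700) = 2.07826
f(2.07826) = -0.11068
x3 = 2.07826 − (-0.11068)·(2.07826 − 2.00000) / (-0.11068 − (-1.40000)) = 2.07826 − (-0.00866)/(1.28932) = 2.08497

2.078, 2.085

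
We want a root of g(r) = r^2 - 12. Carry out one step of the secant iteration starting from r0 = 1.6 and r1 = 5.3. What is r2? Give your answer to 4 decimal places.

g(1.6) = -9.440000, g(5.3) = 16.090000
r2 = 5.300000 − 16.090000·(5.300000 − 1.600000) / (16.090000 − (-9.440000)) = 5.300000 − (59.533000)/(25.530000) = 2.968116

2.9681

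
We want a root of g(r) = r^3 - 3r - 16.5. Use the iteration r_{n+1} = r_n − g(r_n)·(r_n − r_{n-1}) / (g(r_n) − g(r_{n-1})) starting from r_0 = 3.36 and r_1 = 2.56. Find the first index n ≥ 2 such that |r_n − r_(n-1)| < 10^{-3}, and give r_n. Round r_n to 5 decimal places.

n = 5, r_n = 2.93597

g(3.36) = 11.3530560, g(2.56) = -7.4027840
r_2 = 2.5600000 − (-7.4027840)·(-0.8000000)/(-18.7558400) = 2.8757538;  |Δ| = 0.3157538
g(2.8757538) = -1.3448934
r_3 = 2.8757538 − (-1.3448934)·(0.3157538)/(6.0578906) = 2.9458533;  |Δ| = 0.0700995
g(2.9458533) = 0.2267068
r_4 = 2.9458533 − 0.2267068·(0.0700995)/(1.5716001) = 2.9357413;  |Δ| = 0.0101120
g(2.9357413) = -0.0053122
r_5 = 2.9357413 − (-0.0053122)·(-0.0101120)/(-0.2320189) = 2.9359728;  |Δ| = 0.0002315
|r_5 − r_4| = 0.0002315 < 10^{-3}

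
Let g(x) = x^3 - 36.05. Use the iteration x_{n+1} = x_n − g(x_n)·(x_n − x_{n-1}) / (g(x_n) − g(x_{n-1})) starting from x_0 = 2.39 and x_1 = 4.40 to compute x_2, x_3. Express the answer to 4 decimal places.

3.0194, 3.2235

g(2.39) = -22.398081, g(4.40) = 49.134000
x_2 = 4.400000 − 49.134000·(4.400000 − 2.390000) / (49.134000 − (-22.398081)) = 4.400000 − (98.759340)/(71.532081) = 3.019370
g(3.019370) = -8.523627
x_3 = 3.019370 − (-8.523627)·(3.019370 − 4.400000) / (-8.523627 − 49.134000) = 3.019370 − (11.767976)/(-57.657627) = 3.223471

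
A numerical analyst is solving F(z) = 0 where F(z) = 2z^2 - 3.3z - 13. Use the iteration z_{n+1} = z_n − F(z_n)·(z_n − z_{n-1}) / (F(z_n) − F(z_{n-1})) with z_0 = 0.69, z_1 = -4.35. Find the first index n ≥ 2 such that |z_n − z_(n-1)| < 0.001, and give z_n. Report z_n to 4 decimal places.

n = 7, z_n = -1.8547

F(0.69) = -14.324800, F(-4.35) = 39.200000
z_2 = -4.350000 − 39.200000·(-5.040000)/(53.524800) = -0.658851;  |Δ| = 3.691149
F(-0.658851) = -9.957621
z_3 = -0.658851 − (-9.957621)·(3.691149)/(-49.157621) = -1.406549;  |Δ| = 0.747698
F(-1.406549) = -4.401625
z_4 = -1.406549 − (-4.401625)·(-0.747698)/(5.555996) = -1.998898;  |Δ| = 0.592349
F(-1.998898) = 1.587550
z_5 = -1.998898 − 1.587550·(-0.592349)/(5.989175) = -1.841884;  |Δ| = 0.157014
F(-1.841884) = -0.136707
z_6 = -1.841884 − (-0.136707)·(0.157014)/(-1.724257) = -1.854333;  |Δ| = 0.012449
F(-1.854333) = -0.003599
z_7 = -1.854333 − (-0.003599)·(-0.012449)/(0.133108) = -1.854670;  |Δ| = 0.000337
|z_7 − z_6| = 0.000337 < 0.001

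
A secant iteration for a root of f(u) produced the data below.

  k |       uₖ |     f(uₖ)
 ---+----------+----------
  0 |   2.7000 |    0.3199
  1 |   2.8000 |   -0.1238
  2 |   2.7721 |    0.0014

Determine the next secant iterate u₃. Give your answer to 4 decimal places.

u₃ = 2.7721 − 0.0014·(2.7721 − 2.8000) / (0.0014 − (-0.1238))
   = 2.7721 − (-0.000039)/(0.125200) = 2.772412

2.7724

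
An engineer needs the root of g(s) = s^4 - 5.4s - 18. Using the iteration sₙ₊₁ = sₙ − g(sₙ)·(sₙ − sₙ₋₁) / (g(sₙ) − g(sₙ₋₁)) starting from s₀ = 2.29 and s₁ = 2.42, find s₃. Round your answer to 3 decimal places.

g(2.29) = -2.86542, g(2.42) = 3.22942
s₂ = 2.42000 − 3.22942·(2.42000 − 2.29000) / (3.22942 − (-2.86542)) = 2.42000 − (0.41982)/(6.09484) = 2.35112
g(2.35112) = -0.13995
s₃ = 2.35112 − (-0.13995)·(2.35112 − 2.42000) / (-0.13995 − 3.22942) = 2.35112 − (0.00964)/(-3.36938) = 2.35398

2.354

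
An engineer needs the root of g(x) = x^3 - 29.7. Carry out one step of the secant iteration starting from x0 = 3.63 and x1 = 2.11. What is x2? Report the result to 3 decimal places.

2.913

g(3.63) = 18.13215, g(2.11) = -20.30607
x2 = 2.11000 − (-20.30607)·(2.11000 − 3.63000) / (-20.30607 − 18.13215) = 2.11000 − (30.86522)/(-38.43822) = 2.91298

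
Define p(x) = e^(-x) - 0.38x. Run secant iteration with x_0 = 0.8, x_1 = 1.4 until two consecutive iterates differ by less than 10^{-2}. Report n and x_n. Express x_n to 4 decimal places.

n = 4, x_n = 0.9839

p(0.8) = 0.145329, p(1.4) = -0.285403
x_2 = 1.400000 − (-0.285403)·(0.600000)/(-0.430732) = 1.002440;  |Δ| = 0.397560
p(1.002440) = -0.013944
x_3 = 1.002440 − (-0.013944)·(-0.397560)/(0.271459) = 0.982018;  |Δ| = 0.020422
p(0.982018) = 0.001388
x_4 = 0.982018 − 0.001388·(-0.020422)/(0.015332) = 0.983866;  |Δ| = 0.001848
|x_4 − x_3| = 0.001848 < 10^{-2}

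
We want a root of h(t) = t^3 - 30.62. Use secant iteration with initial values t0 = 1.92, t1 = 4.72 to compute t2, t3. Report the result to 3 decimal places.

2.592, 2.912

h(1.92) = -23.54211, h(4.72) = 74.53405
t2 = 4.72000 − 74.53405·(4.72000 − 1.92000) / (74.53405 − (-23.54211)) = 4.72000 − (208.69533)/(98.07616) = 2.59211
h(2.59211) = -13.20354
t3 = 2.59211 − (-13.20354)·(2.59211 − 4.72000) / (-13.20354 − 74.53405) = 2.59211 − (28.09568)/(-87.73758) = 2.91233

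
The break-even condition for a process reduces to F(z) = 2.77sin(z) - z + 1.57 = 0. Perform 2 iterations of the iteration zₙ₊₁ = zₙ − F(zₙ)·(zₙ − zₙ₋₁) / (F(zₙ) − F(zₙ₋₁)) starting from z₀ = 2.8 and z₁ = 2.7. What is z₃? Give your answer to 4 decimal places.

2.7153

F(2.8) = -0.302083, F(2.7) = 0.053842
z₂ = 2.700000 − 0.053842·(2.700000 − 2.800000) / (0.053842 − (-0.302083)) = 2.700000 − (-0.005384)/(0.355925) = 2.715127
F(2.715127) = 0.000698
z₃ = 2.715127 − 0.000698·(2.715127 − 2.700000) / (0.000698 − 0.053842) = 2.715127 − (0.000011)/(-0.053145) = 2.715326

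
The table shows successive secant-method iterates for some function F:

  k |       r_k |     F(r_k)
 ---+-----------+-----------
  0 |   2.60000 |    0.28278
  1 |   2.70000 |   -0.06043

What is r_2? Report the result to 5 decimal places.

2.68239

r_2 = 2.70000 − (-0.06043)·(2.70000 − 2.60000) / (-0.06043 − 0.28278)
   = 2.70000 − (-0.0060430)/(-0.3432100) = 2.6823927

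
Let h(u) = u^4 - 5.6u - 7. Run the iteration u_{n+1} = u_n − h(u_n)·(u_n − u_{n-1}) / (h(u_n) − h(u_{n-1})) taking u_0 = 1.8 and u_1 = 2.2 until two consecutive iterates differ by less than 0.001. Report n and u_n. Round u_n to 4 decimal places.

n = 5, u_n = 2.0777

h(1.8) = -6.582400, h(2.2) = 4.105600
u_2 = 2.200000 − 4.105600·(0.400000)/(10.688000) = 2.046347;  |Δ| = 0.153653
h(2.046347) = -0.924076
u_3 = 2.046347 − (-0.924076)·(-0.153653)/(-5.029676) = 2.074577;  |Δ| = 0.028230
h(2.074577) = -0.094333
u_4 = 2.074577 − (-0.094333)·(0.028230)/(0.829743) = 2.077787;  |Δ| = 0.003209
h(2.077787) = 0.002585
u_5 = 2.077787 − 0.002585·(0.003209)/(0.096918) = 2.077701;  |Δ| = 0.000086
|u_5 − u_4| = 0.000086 < 0.001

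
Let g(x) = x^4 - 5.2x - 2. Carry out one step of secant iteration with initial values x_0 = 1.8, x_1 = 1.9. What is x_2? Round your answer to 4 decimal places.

1.8428

g(1.8) = -0.862400, g(1.9) = 1.152100
x_2 = 1.900000 − 1.152100·(1.900000 − 1.800000) / (1.152100 − (-0.862400)) = 1.900000 − (0.115210)/(2.014500) = 1.842810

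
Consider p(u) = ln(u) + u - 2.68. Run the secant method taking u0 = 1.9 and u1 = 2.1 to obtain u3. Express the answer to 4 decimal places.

p(1.9) = -0.138146, p(2.1) = 0.161937
u2 = 2.100000 − 0.161937·(2.100000 − 1.900000) / (0.161937 − (-0.138146)) = 2.100000 − (0.032387)/(0.300083) = 1.992072
p(1.992072) = 0.001247
u3 = 1.992072 − 0.001247·(1.992072 − 2.100000) / (0.001247 − 0.161937) = 1.992072 − (-0.000135)/(-0.160690) = 1.991234

1.9912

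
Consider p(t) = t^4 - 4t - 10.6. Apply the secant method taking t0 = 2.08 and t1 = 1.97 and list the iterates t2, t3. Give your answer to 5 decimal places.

p(2.08) = -0.2022630, p(1.97) = -3.4186152
t2 = 1.9700000 − (-3.4186152)·(1.9700000 − 2.0800000) / (-3.4186152 − (-0.2022630)) = 1.9700000 − (0.3760477)/(-3.2163522) = 2.0869174
p(2.0869174) = 0.0203099
t3 = 2.0869174 − 0.0203099·(2.0869174 − 1.9700000) / (0.0203099 − (-3.4186152)) = 2.0869174 − (0.0023746)/(3.4389251) = 2.0862269

2.08692, 2.08623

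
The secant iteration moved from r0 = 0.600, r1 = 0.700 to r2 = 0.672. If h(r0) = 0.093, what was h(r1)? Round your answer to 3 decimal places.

-0.036

The secant line through (0.600, 0.093) and (0.700, h(r1)) crosses zero at r2 = 0.672.
So (0.600, 0.093), (0.700, h(r1)), (0.672, 0) are collinear:
h(r1) = 0.093 · (0.700 − 0.672) / (0.600 − 0.672) = 0.093 · (0.02800)/(-0.07200) = -0.03617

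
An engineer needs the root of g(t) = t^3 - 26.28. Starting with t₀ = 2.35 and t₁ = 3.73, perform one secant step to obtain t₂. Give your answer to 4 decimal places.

g(2.35) = -13.302125, g(3.73) = 25.615117
t₂ = 3.730000 − 25.615117·(3.730000 − 2.350000) / (25.615117 − (-13.302125)) = 3.730000 − (35.348861)/(38.917242) = 2.821692

2.8217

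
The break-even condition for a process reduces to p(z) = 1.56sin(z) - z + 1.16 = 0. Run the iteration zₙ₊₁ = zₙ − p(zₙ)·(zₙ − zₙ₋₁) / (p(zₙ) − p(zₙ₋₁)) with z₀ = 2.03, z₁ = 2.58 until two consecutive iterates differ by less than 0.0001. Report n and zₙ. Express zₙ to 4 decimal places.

p(2.03) = 0.528393, p(2.58) = -0.589246
z₂ = 2.580000 − (-0.589246)·(0.550000)/(-1.117639) = 2.290027;  |Δ| = 0.289973
p(2.290027) = 0.043581
z₃ = 2.290027 − 0.043581·(-0.289973)/(0.632827) = 2.309997;  |Δ| = 0.019970
p(2.309997) = 0.002855
z₄ = 2.309997 − 0.002855·(0.019970)/(-0.040726) = 2.311397;  |Δ| = 0.001400
p(2.311397) = -0.000017
z₅ = 2.311397 − (-0.000017)·(0.001400)/(-0.002873) = 2.311388;  |Δ| = 0.000008
|z₅ − z₄| = 0.000008 < 0.0001

n = 5, zₙ = 2.3114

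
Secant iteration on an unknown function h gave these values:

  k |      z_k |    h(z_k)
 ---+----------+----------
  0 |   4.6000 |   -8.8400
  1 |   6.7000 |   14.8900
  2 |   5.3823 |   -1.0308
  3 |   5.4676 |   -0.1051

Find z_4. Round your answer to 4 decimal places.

z_4 = 5.4676 − (-0.1051)·(5.4676 − 5.3823) / (-0.1051 − (-1.0308))
   = 5.4676 − (-0.008965)/(0.925700) = 5.477285

5.4773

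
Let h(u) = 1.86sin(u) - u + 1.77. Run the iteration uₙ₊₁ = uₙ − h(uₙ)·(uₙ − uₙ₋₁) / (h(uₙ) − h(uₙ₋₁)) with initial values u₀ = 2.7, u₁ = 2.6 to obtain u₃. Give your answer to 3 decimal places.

2.649

h(2.7) = -0.13507, h(2.6) = 0.12883
u₂ = 2.60000 − 0.12883·(2.60000 − 2.70000) / (0.12883 − (-0.13507)) = 2.60000 − (-0.01288)/(0.26391) = 2.64882
h(2.64882) = 0.00110
u₃ = 2.64882 − 0.00110·(2.64882 − 2.60000) / (0.00110 − 0.12883) = 2.64882 − (0.00005)/(-0.12774) = 2.64924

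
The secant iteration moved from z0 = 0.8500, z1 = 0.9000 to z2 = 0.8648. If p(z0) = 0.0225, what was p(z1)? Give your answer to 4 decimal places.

-0.0535

The secant line through (0.8500, 0.0225) and (0.9000, p(z1)) crosses zero at z2 = 0.8648.
So (0.8500, 0.0225), (0.9000, p(z1)), (0.8648, 0) are collinear:
p(z1) = 0.0225 · (0.9000 − 0.8648) / (0.8500 − 0.8648) = 0.0225 · (0.035200)/(-0.014800) = -0.053514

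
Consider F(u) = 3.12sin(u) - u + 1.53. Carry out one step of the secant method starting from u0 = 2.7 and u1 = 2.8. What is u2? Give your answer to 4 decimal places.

F(2.7) = 0.163425, F(2.8) = -0.224837
u2 = 2.800000 − (-0.224837)·(2.800000 − 2.700000) / (-0.224837 − 0.163425) = 2.800000 − (-0.022484)/(-0.388262) = 2.742091

2.7421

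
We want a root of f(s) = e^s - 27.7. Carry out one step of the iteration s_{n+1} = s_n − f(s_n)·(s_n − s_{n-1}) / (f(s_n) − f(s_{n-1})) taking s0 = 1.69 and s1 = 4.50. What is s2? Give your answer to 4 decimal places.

2.4301

f(1.69) = -22.280519, f(4.50) = 62.317131
s2 = 4.500000 − 62.317131·(4.500000 − 1.690000) / (62.317131 − (-22.280519)) = 4.500000 − (175.111139)/(84.597651) = 2.430071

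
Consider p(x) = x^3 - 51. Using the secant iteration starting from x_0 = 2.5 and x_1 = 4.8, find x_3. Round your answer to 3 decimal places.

3.618

p(2.5) = -35.37500, p(4.8) = 59.59200
x_2 = 4.80000 − 59.59200·(4.80000 − 2.50000) / (59.59200 − (-35.37500)) = 4.80000 − (137.06160)/(94.96700) = 3.35674
p(3.35674) = -13.17708
x_3 = 3.35674 − (-13.17708)·(3.35674 − 4.80000) / (-13.17708 − 59.59200) = 3.35674 − (19.01789)/(-72.76908) = 3.61809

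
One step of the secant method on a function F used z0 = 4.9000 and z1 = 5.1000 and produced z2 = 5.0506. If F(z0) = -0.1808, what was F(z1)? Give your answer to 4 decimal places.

The secant line through (4.9000, -0.1808) and (5.1000, F(z1)) crosses zero at z2 = 5.0506.
So (4.9000, -0.1808), (5.1000, F(z1)), (5.0506, 0) are collinear:
F(z1) = -0.1808 · (5.1000 − 5.0506) / (4.9000 − 5.0506) = -0.1808 · (0.049400)/(-0.150600) = 0.059306

0.0593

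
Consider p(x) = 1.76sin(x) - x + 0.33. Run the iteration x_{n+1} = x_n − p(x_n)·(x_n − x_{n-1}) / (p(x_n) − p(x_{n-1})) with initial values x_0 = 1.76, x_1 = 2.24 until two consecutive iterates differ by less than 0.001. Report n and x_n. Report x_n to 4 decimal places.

p(1.76) = 0.298592, p(2.24) = -0.529604
x_2 = 2.240000 − (-0.529604)·(0.480000)/(-0.828196) = 1.933056;  |Δ| = 0.306944
p(1.933056) = 0.042718
x_3 = 1.933056 − 0.042718·(-0.306944)/(0.572322) = 1.955966;  |Δ| = 0.022910
p(1.955966) = 0.005087
x_4 = 1.955966 − 0.005087·(0.022910)/(-0.037630) = 1.959063;  |Δ| = 0.003097
p(1.959063) = -0.000066
x_5 = 1.959063 − (-0.000066)·(0.003097)/(-0.005153) = 1.959024;  |Δ| = 0.000040
|x_5 − x_4| = 0.000040 < 0.001

n = 5, x_n = 1.9590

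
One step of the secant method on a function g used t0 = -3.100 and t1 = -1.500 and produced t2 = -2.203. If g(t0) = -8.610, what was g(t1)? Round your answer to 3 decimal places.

The secant line through (-3.100, -8.610) and (-1.500, g(t1)) crosses zero at t2 = -2.203.
So (-3.100, -8.610), (-1.500, g(t1)), (-2.203, 0) are collinear:
g(t1) = -8.610 · (-1.500 − (-2.203)) / (-3.100 − (-2.203)) = -8.610 · (0.70300)/(-0.89700) = 6.74786

6.748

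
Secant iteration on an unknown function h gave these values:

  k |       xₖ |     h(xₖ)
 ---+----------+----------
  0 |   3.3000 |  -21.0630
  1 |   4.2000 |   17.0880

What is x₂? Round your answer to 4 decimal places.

x₂ = 4.2000 − 17.0880·(4.2000 − 3.3000) / (17.0880 − (-21.0630))
   = 4.2000 − (15.379200)/(38.151000) = 3.796886

3.7969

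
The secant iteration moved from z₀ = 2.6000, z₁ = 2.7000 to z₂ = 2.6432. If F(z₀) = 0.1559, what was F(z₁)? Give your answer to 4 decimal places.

The secant line through (2.6000, 0.1559) and (2.7000, F(z₁)) crosses zero at z₂ = 2.6432.
So (2.6000, 0.1559), (2.7000, F(z₁)), (2.6432, 0) are collinear:
F(z₁) = 0.1559 · (2.7000 − 2.6432) / (2.6000 − 2.6432) = 0.1559 · (0.056800)/(-0.043200) = -0.204980

-0.2050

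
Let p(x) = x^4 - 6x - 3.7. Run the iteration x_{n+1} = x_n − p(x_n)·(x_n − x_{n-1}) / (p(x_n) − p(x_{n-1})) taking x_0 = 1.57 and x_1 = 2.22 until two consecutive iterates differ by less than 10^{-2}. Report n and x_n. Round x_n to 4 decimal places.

p(1.57) = -7.044268, p(2.22) = 7.269127
x_2 = 2.220000 − 7.269127·(0.650000)/(14.313395) = 1.889894;  |Δ| = 0.330106
p(1.889894) = -2.282320
x_3 = 1.889894 − (-2.282320)·(-0.330106)/(-9.551447) = 1.968773;  |Δ| = 0.078879
p(1.968773) = -0.488737
x_4 = 1.968773 − (-0.488737)·(0.078879)/(1.793583) = 1.990267;  |Δ| = 0.021494
p(1.990267) = 0.049209
x_5 = 1.990267 − 0.049209·(0.021494)/(0.537946) = 1.988301;  |Δ| = 0.001966
|x_5 − x_4| = 0.001966 < 10^{-2}

n = 5, x_n = 1.9883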